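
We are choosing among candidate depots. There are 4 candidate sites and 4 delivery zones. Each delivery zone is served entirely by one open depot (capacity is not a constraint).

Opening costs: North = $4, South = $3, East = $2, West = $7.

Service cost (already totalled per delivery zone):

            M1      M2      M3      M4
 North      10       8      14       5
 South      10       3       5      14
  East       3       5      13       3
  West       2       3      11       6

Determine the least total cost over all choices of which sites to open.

Minimum total cost: 19

For any fixed open set, each delivery zone goes to its cheapest open site; total = fixed + service.
{South, East}: M1→East 3, M2→South 3, M3→South 5, M4→East 3. Service 14; fixed 5; total 19.
{North, South, East}: M1→East 3, M2→South 3, M3→South 5, M4→East 3. Service 14; fixed 9; total 23.
{South, East, West}: M1→West 2, M2→South 3, M3→South 5, M4→East 3. Service 13; fixed 12; total 25.
{North, South, East, West}: service 13 + fixed 16 = 29
No other subset beats 19.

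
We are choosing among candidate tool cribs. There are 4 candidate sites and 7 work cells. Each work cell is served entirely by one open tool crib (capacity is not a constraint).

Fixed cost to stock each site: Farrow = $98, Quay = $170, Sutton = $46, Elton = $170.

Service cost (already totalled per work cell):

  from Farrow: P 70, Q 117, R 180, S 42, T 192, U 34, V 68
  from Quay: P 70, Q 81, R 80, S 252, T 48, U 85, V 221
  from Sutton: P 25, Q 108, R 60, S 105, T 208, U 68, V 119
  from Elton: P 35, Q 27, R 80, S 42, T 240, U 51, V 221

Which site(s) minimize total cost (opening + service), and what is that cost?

Open Farrow, Quay and Sutton; minimum total cost 672.

For any fixed open set, each work cell goes to its cheapest open site; total = fixed + service.
{Farrow, Quay, Sutton}: P→Sutton 25, Q→Quay 81, R→Sutton 60, S→Farrow 42, T→Quay 48, U→Farrow 34, V→Farrow 68. Service 358; fixed 314; total 672.
{Farrow, Sutton}: P→Sutton 25, Q→Sutton 108, R→Sutton 60, S→Farrow 42, T→Farrow 192, U→Farrow 34, V→Farrow 68. Service 529; fixed 144; total 673.
{Farrow, Quay}: P→Farrow 70, Q→Quay 81, R→Quay 80, S→Farrow 42, T→Quay 48, U→Farrow 34, V→Farrow 68. Service 423; fixed 268; total 691.
{Farrow, Quay, Sutton, Elton}: service 304 + fixed 484 = 788
No other subset beats 672.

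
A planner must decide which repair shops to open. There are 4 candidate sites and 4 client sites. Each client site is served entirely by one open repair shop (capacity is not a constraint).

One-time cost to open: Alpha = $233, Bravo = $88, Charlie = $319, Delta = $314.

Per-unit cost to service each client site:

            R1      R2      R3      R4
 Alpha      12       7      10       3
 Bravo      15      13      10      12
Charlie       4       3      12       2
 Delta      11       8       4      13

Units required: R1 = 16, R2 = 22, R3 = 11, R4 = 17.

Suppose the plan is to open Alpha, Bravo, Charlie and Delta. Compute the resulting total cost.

Each client site is assigned to its cheapest site among the open ones.
{Alpha, Bravo, Charlie, Delta}: R1→Charlie 4·16=64, R2→Charlie 3·22=66, R3→Delta 4·11=44, R4→Charlie 2·17=34. Service 208; fixed 954; total 1162.

Total cost: 1162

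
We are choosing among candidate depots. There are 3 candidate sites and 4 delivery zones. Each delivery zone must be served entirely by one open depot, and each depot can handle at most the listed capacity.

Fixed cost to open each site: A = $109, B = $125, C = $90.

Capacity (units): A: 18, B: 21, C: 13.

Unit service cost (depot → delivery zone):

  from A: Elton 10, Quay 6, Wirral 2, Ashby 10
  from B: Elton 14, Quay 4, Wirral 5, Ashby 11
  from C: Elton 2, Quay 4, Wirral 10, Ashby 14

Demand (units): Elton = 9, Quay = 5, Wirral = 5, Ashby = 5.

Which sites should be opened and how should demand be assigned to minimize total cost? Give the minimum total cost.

Open {A, C}: Elton→C 2·9=18, Quay→A 6·5=30, Wirral→A 2·5=10, Ashby→A 10·5=50.
Loads: A carries 15/18, C carries 9/13. Service 108; fixed 199; total 307.
Next best feasible plan costs 333.

Minimum total cost: 307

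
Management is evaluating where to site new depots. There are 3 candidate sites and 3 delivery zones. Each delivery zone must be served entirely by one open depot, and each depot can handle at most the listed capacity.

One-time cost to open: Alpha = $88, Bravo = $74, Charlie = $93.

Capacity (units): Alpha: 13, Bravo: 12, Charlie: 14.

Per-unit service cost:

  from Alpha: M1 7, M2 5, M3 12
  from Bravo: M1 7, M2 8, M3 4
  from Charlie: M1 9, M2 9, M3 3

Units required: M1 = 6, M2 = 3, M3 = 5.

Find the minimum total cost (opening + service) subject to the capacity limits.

Minimum total cost: 189

Open {Charlie}: M1→Charlie 9·6=54, M2→Charlie 9·3=27, M3→Charlie 3·5=15.
Loads: Charlie carries 14/14. Service 96; fixed 93; total 189.
Next best feasible plan costs 239.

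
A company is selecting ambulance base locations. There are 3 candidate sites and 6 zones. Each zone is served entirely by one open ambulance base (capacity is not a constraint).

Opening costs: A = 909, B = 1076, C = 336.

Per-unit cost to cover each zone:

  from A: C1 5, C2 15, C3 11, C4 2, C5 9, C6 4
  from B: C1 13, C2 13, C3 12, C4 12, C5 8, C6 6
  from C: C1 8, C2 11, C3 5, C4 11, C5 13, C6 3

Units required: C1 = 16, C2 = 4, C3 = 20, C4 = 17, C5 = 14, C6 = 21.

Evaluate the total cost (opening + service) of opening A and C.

Each zone is assigned to its cheapest site among the open ones.
{A, C}: C1→A 5·16=80, C2→C 11·4=44, C3→C 5·20=100, C4→A 2·17=34, C5→A 9·14=126, C6→C 3·21=63. Service 447; fixed 1245; total 1692.

Total cost: 1692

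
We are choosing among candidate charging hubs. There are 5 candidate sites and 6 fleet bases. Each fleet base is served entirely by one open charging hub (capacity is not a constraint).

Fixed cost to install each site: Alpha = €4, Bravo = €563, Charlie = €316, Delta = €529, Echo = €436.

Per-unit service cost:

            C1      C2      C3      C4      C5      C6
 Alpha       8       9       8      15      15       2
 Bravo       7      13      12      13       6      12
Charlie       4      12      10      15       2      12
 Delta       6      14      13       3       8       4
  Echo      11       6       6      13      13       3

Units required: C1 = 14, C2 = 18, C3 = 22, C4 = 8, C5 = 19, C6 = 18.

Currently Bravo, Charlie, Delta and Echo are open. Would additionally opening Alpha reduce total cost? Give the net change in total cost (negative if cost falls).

Current service cost with {Bravo, Charlie, Delta, Echo}: 412.
Adding Alpha: each fleet base re-picks its cheapest; new service cost 394, saving 18.
Extra fixed cost: 4. Net change = 4 − 18 = -14.
(Totals: 2256 → 2242.)

Yes — net change −14 (cost falls by 14).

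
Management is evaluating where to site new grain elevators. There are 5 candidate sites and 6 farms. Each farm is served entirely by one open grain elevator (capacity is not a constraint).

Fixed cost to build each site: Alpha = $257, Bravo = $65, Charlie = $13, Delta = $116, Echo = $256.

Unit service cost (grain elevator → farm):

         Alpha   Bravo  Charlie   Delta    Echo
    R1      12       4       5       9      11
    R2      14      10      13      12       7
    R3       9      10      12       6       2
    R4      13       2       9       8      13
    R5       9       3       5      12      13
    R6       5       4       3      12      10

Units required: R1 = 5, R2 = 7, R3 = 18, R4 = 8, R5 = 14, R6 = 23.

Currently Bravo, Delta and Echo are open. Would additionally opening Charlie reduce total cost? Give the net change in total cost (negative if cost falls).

Current service cost with {Bravo, Delta, Echo}: 255.
Adding Charlie: each farm re-picks its cheapest; new service cost 232, saving 23.
Extra fixed cost: 13. Net change = 13 − 23 = -10.
(Totals: 692 → 682.)

Yes — net change −10 (cost falls by 10).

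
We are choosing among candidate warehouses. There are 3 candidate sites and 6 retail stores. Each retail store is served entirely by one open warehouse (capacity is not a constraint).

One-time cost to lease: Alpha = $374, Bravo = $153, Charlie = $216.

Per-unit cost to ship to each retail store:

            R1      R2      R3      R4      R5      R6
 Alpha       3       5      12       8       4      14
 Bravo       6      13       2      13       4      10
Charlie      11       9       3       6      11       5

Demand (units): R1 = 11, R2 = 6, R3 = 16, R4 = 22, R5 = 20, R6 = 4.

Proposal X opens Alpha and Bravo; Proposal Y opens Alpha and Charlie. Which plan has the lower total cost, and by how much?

Proposal X: {Alpha, Bravo}: R1→Alpha 3·11=33, R2→Alpha 5·6=30, R3→Bravo 2·16=32, R4→Alpha 8·22=176, R5→Alpha 4·20=80, R6→Bravo 10·4=40. Service 391; fixed 527; total 918.
Proposal Y: {Alpha, Charlie}: R1→Alpha 3·11=33, R2→Alpha 5·6=30, R3→Charlie 3·16=48, R4→Charlie 6·22=132, R5→Alpha 4·20=80, R6→Charlie 5·4=20. Service 343; fixed 590; total 933.
Difference: |918 − 933| = 15.

Proposal X is cheaper by 15.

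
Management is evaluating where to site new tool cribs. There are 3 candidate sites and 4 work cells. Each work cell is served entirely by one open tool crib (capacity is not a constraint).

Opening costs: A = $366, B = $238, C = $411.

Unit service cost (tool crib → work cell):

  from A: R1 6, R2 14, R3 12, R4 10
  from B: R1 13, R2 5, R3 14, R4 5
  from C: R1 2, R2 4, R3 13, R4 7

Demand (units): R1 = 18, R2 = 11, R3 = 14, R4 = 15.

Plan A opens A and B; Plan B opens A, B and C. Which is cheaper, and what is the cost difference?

Plan A: {A, B}: R1→A 6·18=108, R2→B 5·11=55, R3→A 12·14=168, R4→B 5·15=75. Service 406; fixed 604; total 1010.
Plan B: {A, B, C}: R1→C 2·18=36, R2→C 4·11=44, R3→A 12·14=168, R4→B 5·15=75. Service 323; fixed 1015; total 1338.
Difference: |1010 − 1338| = 328.

Plan A is cheaper by 328.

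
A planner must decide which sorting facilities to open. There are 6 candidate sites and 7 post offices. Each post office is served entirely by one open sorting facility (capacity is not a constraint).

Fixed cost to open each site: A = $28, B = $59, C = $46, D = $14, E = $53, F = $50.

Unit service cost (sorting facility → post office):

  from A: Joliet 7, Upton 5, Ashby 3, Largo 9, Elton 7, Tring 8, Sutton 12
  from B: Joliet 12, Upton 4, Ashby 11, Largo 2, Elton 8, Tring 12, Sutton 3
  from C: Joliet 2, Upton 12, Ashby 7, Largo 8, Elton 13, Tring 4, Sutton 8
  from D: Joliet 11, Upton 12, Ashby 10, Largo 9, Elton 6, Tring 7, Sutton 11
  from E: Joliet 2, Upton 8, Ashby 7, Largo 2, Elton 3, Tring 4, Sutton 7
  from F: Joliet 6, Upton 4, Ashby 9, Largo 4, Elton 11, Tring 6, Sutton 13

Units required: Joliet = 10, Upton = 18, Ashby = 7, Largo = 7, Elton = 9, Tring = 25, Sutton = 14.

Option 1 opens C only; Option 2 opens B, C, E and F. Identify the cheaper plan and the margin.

Option 1: {C}: Joliet→C 2·10=20, Upton→C 12·18=216, Ashby→C 7·7=49, Largo→C 8·7=56, Elton→C 13·9=117, Tring→C 4·25=100, Sutton→C 8·14=112. Service 670; fixed 46; total 716.
Option 2: {B, C, E, F}: Joliet→C 2·10=20, Upton→B 4·18=72, Ashby→C 7·7=49, Largo→B 2·7=14, Elton→E 3·9=27, Tring→C 4·25=100, Sutton→B 3·14=42. Service 324; fixed 208; total 532.
Difference: |716 − 532| = 184.

Option 2 is cheaper by 184.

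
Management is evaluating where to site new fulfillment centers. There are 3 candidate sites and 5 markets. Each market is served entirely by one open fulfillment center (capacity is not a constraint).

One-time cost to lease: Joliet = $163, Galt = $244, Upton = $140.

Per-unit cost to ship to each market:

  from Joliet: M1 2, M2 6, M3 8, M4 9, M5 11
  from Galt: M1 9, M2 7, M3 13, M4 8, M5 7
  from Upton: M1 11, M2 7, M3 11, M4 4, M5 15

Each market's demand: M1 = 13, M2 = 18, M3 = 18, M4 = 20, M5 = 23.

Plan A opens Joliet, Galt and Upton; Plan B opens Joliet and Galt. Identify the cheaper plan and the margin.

Plan A: {Joliet, Galt, Upton}: M1→Joliet 2·13=26, M2→Joliet 6·18=108, M3→Joliet 8·18=144, M4→Upton 4·20=80, M5→Galt 7·23=161. Service 519; fixed 547; total 1066.
Plan B: {Joliet, Galt}: M1→Joliet 2·13=26, M2→Joliet 6·18=108, M3→Joliet 8·18=144, M4→Galt 8·20=160, M5→Galt 7·23=161. Service 599; fixed 407; total 1006.
Difference: |1066 − 1006| = 60.

Plan B is cheaper by 60.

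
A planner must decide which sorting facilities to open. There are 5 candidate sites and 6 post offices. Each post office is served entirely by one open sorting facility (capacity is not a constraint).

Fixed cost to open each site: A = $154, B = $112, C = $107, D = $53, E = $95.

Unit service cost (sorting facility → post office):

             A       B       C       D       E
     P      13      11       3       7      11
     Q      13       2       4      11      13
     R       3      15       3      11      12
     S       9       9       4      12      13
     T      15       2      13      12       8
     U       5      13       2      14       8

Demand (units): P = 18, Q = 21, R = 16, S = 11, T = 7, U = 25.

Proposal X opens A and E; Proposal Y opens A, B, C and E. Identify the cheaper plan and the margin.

Proposal Y is cheaper by 328.

Proposal X: {A, E}: P→E 11·18=198, Q→A 13·21=273, R→A 3·16=48, S→A 9·11=99, T→E 8·7=56, U→A 5·25=125. Service 799; fixed 249; total 1048.
Proposal Y: {A, B, C, E}: P→C 3·18=54, Q→B 2·21=42, R→A 3·16=48, S→C 4·11=44, T→B 2·7=14, U→C 2·25=50. Service 252; fixed 468; total 720.
Difference: |1048 − 720| = 328.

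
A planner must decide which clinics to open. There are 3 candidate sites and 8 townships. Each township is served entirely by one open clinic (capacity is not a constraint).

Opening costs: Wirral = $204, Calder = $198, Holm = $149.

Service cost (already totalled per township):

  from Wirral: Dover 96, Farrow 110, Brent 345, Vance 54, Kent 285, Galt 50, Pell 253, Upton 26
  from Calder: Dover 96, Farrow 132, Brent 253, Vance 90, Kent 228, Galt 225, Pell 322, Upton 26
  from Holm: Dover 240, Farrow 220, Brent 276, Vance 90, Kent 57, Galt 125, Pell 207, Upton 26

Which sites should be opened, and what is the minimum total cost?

For any fixed open set, each township goes to its cheapest open site; total = fixed + service.
{Wirral, Holm}: Dover→Wirral 96, Farrow→Wirral 110, Brent→Holm 276, Vance→Wirral 54, Kent→Holm 57, Galt→Wirral 50, Pell→Holm 207, Upton→Wirral 26. Service 876; fixed 353; total 1229.
{Calder, Holm}: service 986 + fixed 347 = 1333
{Holm}: service 1241 + fixed 149 = 1390
{Wirral, Calder, Holm}: Dover→Wirral 96, Farrow→Wirral 110, Brent→Calder 253, Vance→Wirral 54, Kent→Holm 57, Galt→Wirral 50, Pell→Holm 207, Upton→Wirral 26. Service 853; fixed 551; total 1404.
No other subset beats 1229.

Open Wirral and Holm; minimum total cost 1229.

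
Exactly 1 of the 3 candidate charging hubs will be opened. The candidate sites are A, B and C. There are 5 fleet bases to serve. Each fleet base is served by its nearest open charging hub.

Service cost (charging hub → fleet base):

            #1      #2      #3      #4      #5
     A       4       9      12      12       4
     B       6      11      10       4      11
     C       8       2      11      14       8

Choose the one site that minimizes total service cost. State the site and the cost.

Choose A only; total service cost 41.

With exactly 1 open, each fleet base uses its cheapest among the chosen.
{A}: #1→A 4, #2→A 9, #3→A 12, #4→A 12, #5→A 4. Service cost 41.
{B}: service cost 42
{C}: service cost 43
Among all 3 size-1 choices, {A} is lowest.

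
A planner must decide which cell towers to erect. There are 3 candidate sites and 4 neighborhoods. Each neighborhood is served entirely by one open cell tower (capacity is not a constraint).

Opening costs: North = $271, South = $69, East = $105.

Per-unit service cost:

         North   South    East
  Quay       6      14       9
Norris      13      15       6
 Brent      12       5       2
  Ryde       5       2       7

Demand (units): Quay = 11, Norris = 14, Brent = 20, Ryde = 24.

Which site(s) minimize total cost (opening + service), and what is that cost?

Open South and East; minimum total cost 445.

For any fixed open set, each neighborhood goes to its cheapest open site; total = fixed + service.
{South, East}: Quay→East 9·11=99, Norris→East 6·14=84, Brent→East 2·20=40, Ryde→South 2·24=48. Service 271; fixed 174; total 445.
{East}: Quay→East 9·11=99, Norris→East 6·14=84, Brent→East 2·20=40, Ryde→East 7·24=168. Service 391; fixed 105; total 496.
{South}: service 512 + fixed 69 = 581
{North, South, East}: service 238 + fixed 445 = 683
No other subset beats 445.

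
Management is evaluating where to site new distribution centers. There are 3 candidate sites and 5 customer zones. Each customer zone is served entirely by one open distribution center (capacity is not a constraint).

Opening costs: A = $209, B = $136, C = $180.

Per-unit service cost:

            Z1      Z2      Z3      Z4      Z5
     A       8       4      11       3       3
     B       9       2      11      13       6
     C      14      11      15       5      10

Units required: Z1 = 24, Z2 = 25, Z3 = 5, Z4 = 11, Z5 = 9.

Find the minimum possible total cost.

For any fixed open set, each customer zone goes to its cheapest open site; total = fixed + service.
{A}: Z1→A 8·24=192, Z2→A 4·25=100, Z3→A 11·5=55, Z4→A 3·11=33, Z5→A 3·9=27. Service 407; fixed 209; total 616.
{B}: Z1→B 9·24=216, Z2→B 2·25=50, Z3→B 11·5=55, Z4→B 13·11=143, Z5→B 6·9=54. Service 518; fixed 136; total 654.
{A, B}: Z1→A 8·24=192, Z2→B 2·25=50, Z3→A 11·5=55, Z4→A 3·11=33, Z5→A 3·9=27. Service 357; fixed 345; total 702.
{A, B, C}: Z1→A 8·24=192, Z2→B 2·25=50, Z3→A 11·5=55, Z4→A 3·11=33, Z5→A 3·9=27. Service 357; fixed 525; total 882.
(All 7 nonempty subsets were checked; A only is lowest.)

Minimum total cost: 616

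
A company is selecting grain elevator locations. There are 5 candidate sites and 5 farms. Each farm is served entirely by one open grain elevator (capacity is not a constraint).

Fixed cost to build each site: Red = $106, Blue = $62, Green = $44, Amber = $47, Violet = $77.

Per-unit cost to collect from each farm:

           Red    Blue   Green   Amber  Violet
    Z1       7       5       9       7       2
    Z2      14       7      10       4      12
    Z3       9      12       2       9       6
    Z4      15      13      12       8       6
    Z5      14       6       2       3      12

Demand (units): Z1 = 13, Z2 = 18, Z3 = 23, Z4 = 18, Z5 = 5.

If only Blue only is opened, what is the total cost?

Total cost: 793

Each farm is assigned to its cheapest site among the open ones.
{Blue}: Z1→Blue 5·13=65, Z2→Blue 7·18=126, Z3→Blue 12·23=276, Z4→Blue 13·18=234, Z5→Blue 6·5=30. Service 731; fixed 62; total 793.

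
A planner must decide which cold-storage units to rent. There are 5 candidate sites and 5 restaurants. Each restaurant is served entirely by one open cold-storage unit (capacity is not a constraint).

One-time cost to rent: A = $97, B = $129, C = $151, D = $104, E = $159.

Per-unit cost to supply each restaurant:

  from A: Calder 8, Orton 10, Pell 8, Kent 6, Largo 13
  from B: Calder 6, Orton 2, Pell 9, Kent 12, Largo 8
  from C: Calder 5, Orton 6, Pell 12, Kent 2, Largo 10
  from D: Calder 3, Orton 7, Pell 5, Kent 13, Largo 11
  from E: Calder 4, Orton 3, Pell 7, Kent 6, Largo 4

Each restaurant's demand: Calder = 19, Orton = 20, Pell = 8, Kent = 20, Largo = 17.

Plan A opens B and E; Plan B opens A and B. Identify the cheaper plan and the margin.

Plan A is cheaper by 52.

Plan A: {B, E}: Calder→E 4·19=76, Orton→B 2·20=40, Pell→E 7·8=56, Kent→E 6·20=120, Largo→E 4·17=68. Service 360; fixed 288; total 648.
Plan B: {A, B}: Calder→B 6·19=114, Orton→B 2·20=40, Pell→A 8·8=64, Kent→A 6·20=120, Largo→B 8·17=136. Service 474; fixed 226; total 700.
Difference: |648 − 700| = 52.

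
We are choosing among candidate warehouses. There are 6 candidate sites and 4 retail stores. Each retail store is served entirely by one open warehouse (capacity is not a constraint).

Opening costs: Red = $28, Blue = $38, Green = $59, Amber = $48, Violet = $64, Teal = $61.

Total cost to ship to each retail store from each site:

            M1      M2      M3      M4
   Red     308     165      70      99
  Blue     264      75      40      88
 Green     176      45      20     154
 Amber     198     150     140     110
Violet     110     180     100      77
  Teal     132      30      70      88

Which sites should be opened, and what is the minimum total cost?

Open Green and Violet; minimum total cost 375.

For any fixed open set, each retail store goes to its cheapest open site; total = fixed + service.
{Green, Violet}: M1→Violet 110, M2→Green 45, M3→Green 20, M4→Violet 77. Service 252; fixed 123; total 375.
{Teal}: service 320 + fixed 61 = 381
{Blue, Teal}: service 290 + fixed 99 = 389
{Red, Blue, Green, Amber, Violet, Teal}: service 237 + fixed 298 = 535
No other subset beats 375.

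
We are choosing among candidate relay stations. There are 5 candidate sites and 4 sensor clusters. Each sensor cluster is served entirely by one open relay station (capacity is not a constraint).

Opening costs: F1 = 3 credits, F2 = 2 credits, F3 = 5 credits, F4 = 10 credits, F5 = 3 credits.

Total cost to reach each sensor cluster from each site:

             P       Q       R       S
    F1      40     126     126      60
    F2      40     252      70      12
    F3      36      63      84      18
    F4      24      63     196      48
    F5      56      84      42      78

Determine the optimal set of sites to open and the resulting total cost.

For any fixed open set, each sensor cluster goes to its cheapest open site; total = fixed + service.
{F2, F4, F5}: P→F4 24, Q→F4 63, R→F5 42, S→F2 12. Service 141; fixed 15; total 156.
{F1, F2, F4, F5}: service 141 + fixed 18 = 159
{F2, F3, F4, F5}: P→F4 24, Q→F3 63, R→F5 42, S→F2 12. Service 141; fixed 20; total 161.
{F1, F2, F3, F4, F5}: P→F4 24, Q→F3 63, R→F5 42, S→F2 12. Service 141; fixed 23; total 164.
No other subset beats 156.

Open F2, F4 and F5; minimum total cost 156.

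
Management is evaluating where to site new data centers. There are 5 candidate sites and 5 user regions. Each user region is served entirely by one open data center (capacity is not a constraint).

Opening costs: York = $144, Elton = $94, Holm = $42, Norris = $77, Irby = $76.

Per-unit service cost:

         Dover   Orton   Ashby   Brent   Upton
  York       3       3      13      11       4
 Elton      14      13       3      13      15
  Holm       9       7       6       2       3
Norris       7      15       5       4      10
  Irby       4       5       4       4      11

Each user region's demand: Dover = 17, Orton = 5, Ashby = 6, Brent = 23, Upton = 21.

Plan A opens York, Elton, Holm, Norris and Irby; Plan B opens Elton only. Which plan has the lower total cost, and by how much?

Plan A is cheaper by 403.

Plan A: {York, Elton, Holm, Norris, Irby}: Dover→York 3·17=51, Orton→York 3·5=15, Ashby→Elton 3·6=18, Brent→Holm 2·23=46, Upton→Holm 3·21=63. Service 193; fixed 433; total 626.
Plan B: {Elton}: Dover→Elton 14·17=238, Orton→Elton 13·5=65, Ashby→Elton 3·6=18, Brent→Elton 13·23=299, Upton→Elton 15·21=315. Service 935; fixed 94; total 1029.
Difference: |626 − 1029| = 403.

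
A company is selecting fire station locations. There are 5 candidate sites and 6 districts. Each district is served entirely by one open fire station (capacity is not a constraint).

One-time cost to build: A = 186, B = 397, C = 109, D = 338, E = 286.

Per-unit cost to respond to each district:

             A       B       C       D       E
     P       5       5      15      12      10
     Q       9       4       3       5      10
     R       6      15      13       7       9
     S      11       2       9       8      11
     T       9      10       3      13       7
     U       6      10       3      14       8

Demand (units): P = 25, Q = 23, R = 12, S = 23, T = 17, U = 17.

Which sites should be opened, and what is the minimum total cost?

Open A and C; minimum total cost 870.

For any fixed open set, each district goes to its cheapest open site; total = fixed + service.
{A, C}: P→A 5·25=125, Q→C 3·23=69, R→A 6·12=72, S→C 9·23=207, T→C 3·17=51, U→C 3·17=51. Service 575; fixed 295; total 870.
{B, C}: service 498 + fixed 506 = 1004
{C}: P→C 15·25=375, Q→C 3·23=69, R→C 13·12=156, S→C 9·23=207, T→C 3·17=51, U→C 3·17=51. Service 909; fixed 109; total 1018.
{A, B, C, D, E}: P→A 5·25=125, Q→C 3·23=69, R→A 6·12=72, S→B 2·23=46, T→C 3·17=51, U→C 3·17=51. Service 414; fixed 1316; total 1730.
No other subset beats 870.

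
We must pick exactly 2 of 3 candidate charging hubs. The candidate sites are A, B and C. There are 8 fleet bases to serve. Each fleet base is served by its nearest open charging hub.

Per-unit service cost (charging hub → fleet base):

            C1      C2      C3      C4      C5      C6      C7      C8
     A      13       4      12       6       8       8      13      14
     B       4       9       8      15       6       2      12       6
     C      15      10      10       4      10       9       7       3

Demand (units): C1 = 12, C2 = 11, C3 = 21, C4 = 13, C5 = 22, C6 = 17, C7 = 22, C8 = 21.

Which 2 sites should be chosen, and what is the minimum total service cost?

Choose B and C; total service cost 750.

With exactly 2 open, each fleet base uses its cheapest among the chosen.
{B, C}: C1→B 4·12=48, C2→B 9·11=99, C3→B 8·21=168, C4→C 4·13=52, C5→B 6·22=132, C6→B 2·17=34, C7→C 7·22=154, C8→C 3·21=63. Service cost 750.
{A, B}: service cost 894
{A, C}: service cost 991
Among all 3 size-2 choices, {B, C} is lowest.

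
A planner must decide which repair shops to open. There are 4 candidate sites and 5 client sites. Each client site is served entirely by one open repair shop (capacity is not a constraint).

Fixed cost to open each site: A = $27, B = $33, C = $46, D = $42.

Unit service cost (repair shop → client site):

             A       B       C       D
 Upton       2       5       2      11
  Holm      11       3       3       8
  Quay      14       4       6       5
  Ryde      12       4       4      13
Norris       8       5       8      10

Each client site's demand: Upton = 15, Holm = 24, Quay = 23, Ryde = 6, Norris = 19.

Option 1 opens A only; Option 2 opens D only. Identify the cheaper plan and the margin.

Option 2 is cheaper by 85.

Option 1: {A}: Upton→A 2·15=30, Holm→A 11·24=264, Quay→A 14·23=322, Ryde→A 12·6=72, Norris→A 8·19=152. Service 840; fixed 27; total 867.
Option 2: {D}: Upton→D 11·15=165, Holm→D 8·24=192, Quay→D 5·23=115, Ryde→D 13·6=78, Norris→D 10·19=190. Service 740; fixed 42; total 782.
Difference: |867 − 782| = 85.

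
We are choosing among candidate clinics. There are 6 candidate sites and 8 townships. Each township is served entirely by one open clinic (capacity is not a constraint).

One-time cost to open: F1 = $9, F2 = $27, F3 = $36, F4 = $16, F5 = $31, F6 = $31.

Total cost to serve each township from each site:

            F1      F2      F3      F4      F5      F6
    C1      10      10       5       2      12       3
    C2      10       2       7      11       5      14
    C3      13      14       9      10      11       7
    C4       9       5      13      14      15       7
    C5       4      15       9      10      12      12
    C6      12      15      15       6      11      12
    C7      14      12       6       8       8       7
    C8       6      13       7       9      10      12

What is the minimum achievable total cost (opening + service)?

For any fixed open set, each township goes to its cheapest open site; total = fixed + service.
{F1, F4}: C1→F4 2, C2→F1 10, C3→F4 10, C4→F1 9, C5→F1 4, C6→F4 6, C7→F4 8, C8→F1 6. Service 55; fixed 25; total 80.
{F4}: C1→F4 2, C2→F4 11, C3→F4 10, C4→F4 14, C5→F4 10, C6→F4 6, C7→F4 8, C8→F4 9. Service 70; fixed 16; total 86.
{F1}: service 78 + fixed 9 = 87
{F1, F2, F3, F4, F5, F6}: C1→F4 2, C2→F2 2, C3→F6 7, C4→F2 5, C5→F1 4, C6→F4 6, C7→F3 6, C8→F1 6. Service 38; fixed 150; total 188.
No other subset beats 80.

Minimum total cost: 80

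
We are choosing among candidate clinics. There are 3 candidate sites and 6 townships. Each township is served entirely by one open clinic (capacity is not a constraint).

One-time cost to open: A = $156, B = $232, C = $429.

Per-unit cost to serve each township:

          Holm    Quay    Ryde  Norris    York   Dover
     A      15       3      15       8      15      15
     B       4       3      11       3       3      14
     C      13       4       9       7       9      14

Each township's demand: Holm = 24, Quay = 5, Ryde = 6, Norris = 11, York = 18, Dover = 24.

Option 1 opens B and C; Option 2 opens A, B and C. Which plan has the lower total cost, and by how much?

Option 1: {B, C}: Holm→B 4·24=96, Quay→B 3·5=15, Ryde→C 9·6=54, Norris→B 3·11=33, York→B 3·18=54, Dover→B 14·24=336. Service 588; fixed 661; total 1249.
Option 2: {A, B, C}: Holm→B 4·24=96, Quay→A 3·5=15, Ryde→C 9·6=54, Norris→B 3·11=33, York→B 3·18=54, Dover→B 14·24=336. Service 588; fixed 817; total 1405.
Difference: |1249 − 1405| = 156.

Option 1 is cheaper by 156.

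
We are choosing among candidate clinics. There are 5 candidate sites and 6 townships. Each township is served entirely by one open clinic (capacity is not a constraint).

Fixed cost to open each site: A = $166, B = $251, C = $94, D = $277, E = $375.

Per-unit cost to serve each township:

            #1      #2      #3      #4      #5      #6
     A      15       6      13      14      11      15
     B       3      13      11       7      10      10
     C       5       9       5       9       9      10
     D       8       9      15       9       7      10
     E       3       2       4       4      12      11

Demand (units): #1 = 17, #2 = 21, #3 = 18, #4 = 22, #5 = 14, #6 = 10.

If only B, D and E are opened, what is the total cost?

Total cost: 1354

Each township is assigned to its cheapest site among the open ones.
{B, D, E}: #1→B 3·17=51, #2→E 2·21=42, #3→E 4·18=72, #4→E 4·22=88, #5→D 7·14=98, #6→B 10·10=100. Service 451; fixed 903; total 1354.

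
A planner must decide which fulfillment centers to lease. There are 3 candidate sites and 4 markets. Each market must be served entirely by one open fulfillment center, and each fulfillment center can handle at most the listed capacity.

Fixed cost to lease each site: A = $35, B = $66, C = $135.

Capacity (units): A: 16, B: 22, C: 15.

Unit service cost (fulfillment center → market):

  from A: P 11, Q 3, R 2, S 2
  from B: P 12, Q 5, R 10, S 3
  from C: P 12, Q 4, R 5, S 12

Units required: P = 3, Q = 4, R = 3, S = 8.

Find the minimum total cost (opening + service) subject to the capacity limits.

Open {A, B}: P→B 12·3=36, Q→A 3·4=12, R→A 2·3=6, S→A 2·8=16.
Loads: A carries 15/16, B carries 3/22. Service 70; fixed 101; total 171.
Next best feasible plan costs 176.

Minimum total cost: 171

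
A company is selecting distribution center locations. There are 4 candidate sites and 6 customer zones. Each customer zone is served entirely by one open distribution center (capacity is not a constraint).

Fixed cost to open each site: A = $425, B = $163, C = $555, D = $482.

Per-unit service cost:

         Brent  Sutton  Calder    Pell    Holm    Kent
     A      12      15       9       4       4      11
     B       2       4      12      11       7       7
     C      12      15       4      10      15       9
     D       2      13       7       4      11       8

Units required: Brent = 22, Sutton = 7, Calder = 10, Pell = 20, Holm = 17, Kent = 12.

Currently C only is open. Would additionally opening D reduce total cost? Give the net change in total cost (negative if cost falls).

No — net change +48 (cost rises by 48).

Current service cost with {C}: 972.
Adding D: each customer zone re-picks its cheapest; new service cost 538, saving 434.
Extra fixed cost: 482. Net change = 482 − 434 = 48.
(Totals: 1527 → 1575.)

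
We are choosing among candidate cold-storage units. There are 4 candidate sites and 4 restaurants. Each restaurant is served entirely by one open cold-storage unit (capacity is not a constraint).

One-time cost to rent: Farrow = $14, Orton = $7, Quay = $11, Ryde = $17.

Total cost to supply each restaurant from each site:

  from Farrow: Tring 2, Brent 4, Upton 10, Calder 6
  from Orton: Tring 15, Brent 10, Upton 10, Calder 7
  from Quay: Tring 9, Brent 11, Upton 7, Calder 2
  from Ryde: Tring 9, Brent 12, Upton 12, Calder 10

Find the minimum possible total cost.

Minimum total cost: 36

For any fixed open set, each restaurant goes to its cheapest open site; total = fixed + service.
{Farrow}: Tring→Farrow 2, Brent→Farrow 4, Upton→Farrow 10, Calder→Farrow 6. Service 22; fixed 14; total 36.
{Farrow, Quay}: service 15 + fixed 25 = 40
{Quay}: Tring→Quay 9, Brent→Quay 11, Upton→Quay 7, Calder→Quay 2. Service 29; fixed 11; total 40.
{Farrow, Orton, Quay, Ryde}: service 15 + fixed 49 = 64
No other subset beats 36.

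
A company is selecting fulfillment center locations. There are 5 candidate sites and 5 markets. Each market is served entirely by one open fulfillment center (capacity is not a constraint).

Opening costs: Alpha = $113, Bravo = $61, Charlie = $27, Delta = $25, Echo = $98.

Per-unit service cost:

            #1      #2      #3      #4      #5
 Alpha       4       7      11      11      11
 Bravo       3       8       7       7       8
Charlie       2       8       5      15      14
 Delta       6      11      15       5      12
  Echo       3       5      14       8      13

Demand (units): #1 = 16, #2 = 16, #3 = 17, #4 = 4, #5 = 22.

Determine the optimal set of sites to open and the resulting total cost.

Open Bravo and Charlie; minimum total cost 537.

For any fixed open set, each market goes to its cheapest open site; total = fixed + service.
{Bravo, Charlie}: #1→Charlie 2·16=32, #2→Bravo 8·16=128, #3→Charlie 5·17=85, #4→Bravo 7·4=28, #5→Bravo 8·22=176. Service 449; fixed 88; total 537.
{Bravo, Charlie, Delta}: #1→Charlie 2·16=32, #2→Bravo 8·16=128, #3→Charlie 5·17=85, #4→Delta 5·4=20, #5→Bravo 8·22=176. Service 441; fixed 113; total 554.
{Bravo}: #1→Bravo 3·16=48, #2→Bravo 8·16=128, #3→Bravo 7·17=119, #4→Bravo 7·4=28, #5→Bravo 8·22=176. Service 499; fixed 61; total 560.
{Alpha, Bravo, Charlie, Delta, Echo}: service 393 + fixed 324 = 717
No other subset beats 537.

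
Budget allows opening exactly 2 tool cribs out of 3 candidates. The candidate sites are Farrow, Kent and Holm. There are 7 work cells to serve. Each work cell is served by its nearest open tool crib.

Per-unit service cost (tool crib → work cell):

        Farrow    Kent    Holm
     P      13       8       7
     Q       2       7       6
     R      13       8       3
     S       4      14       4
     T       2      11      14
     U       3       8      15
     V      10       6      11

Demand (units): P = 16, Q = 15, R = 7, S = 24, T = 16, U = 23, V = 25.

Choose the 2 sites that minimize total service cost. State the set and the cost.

With exactly 2 open, each work cell uses its cheapest among the chosen.
{Farrow, Kent}: P→Kent 8·16=128, Q→Farrow 2·15=30, R→Kent 8·7=56, S→Farrow 4·24=96, T→Farrow 2·16=32, U→Farrow 3·23=69, V→Kent 6·25=150. Service cost 561.
{Farrow, Holm}: service cost 610
{Kent, Holm}: service cost 829
Among all 3 size-2 choices, {Farrow, Kent} is lowest.

Choose Farrow and Kent; total service cost 561.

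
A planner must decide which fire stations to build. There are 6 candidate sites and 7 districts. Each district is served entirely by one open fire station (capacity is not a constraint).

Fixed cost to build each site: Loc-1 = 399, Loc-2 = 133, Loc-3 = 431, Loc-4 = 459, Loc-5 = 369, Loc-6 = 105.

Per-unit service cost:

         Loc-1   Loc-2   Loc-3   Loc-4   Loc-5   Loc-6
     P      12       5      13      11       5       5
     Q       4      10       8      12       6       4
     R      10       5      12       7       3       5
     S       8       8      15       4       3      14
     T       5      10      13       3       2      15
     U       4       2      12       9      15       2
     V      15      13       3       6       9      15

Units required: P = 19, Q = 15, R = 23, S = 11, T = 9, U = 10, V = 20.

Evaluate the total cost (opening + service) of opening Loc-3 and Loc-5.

Each district is assigned to its cheapest site among the open ones.
{Loc-3, Loc-5}: P→Loc-5 5·19=95, Q→Loc-5 6·15=90, R→Loc-5 3·23=69, S→Loc-5 3·11=33, T→Loc-5 2·9=18, U→Loc-3 12·10=120, V→Loc-3 3·20=60. Service 485; fixed 800; total 1285.

Total cost: 1285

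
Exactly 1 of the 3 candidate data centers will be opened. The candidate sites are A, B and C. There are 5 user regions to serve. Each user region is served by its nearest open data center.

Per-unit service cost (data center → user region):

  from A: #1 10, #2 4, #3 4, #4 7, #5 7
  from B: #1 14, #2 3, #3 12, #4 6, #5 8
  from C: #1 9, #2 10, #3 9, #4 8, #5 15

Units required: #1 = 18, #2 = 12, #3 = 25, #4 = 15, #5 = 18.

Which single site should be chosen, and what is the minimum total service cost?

Choose A only; total service cost 559.

With exactly 1 open, each user region uses its cheapest among the chosen.
{A}: #1→A 10·18=180, #2→A 4·12=48, #3→A 4·25=100, #4→A 7·15=105, #5→A 7·18=126. Service cost 559.
{B}: service cost 822
{C}: service cost 897
Among all 3 size-1 choices, {A} is lowest.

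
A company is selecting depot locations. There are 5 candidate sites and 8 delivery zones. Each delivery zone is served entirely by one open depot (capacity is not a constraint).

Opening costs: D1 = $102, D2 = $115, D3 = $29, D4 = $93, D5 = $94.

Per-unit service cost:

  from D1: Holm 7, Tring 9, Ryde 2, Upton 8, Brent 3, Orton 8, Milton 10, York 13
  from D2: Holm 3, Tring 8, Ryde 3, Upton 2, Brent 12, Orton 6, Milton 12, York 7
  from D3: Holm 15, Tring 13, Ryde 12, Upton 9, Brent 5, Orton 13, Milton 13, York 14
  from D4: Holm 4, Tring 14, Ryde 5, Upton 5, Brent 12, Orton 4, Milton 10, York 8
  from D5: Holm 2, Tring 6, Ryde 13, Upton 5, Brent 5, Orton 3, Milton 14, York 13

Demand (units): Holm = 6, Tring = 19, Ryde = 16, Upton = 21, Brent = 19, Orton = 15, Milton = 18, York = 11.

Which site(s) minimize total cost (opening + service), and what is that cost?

For any fixed open set, each delivery zone goes to its cheapest open site; total = fixed + service.
{D2, D5}: Holm→D5 2·6=12, Tring→D5 6·19=114, Ryde→D2 3·16=48, Upton→D2 2·21=42, Brent→D5 5·19=95, Orton→D5 3·15=45, Milton→D2 12·18=216, York→D2 7·11=77. Service 649; fixed 209; total 858.
{D1, D2}: service 648 + fixed 217 = 865
{D1, D2, D5}: service 559 + fixed 311 = 870
{D1, D2, D3, D4, D5}: Holm→D5 2·6=12, Tring→D5 6·19=114, Ryde→D1 2·16=32, Upton→D2 2·21=42, Brent→D1 3·19=57, Orton→D5 3·15=45, Milton→D1 10·18=180, York→D2 7·11=77. Service 559; fixed 433; total 992.
No other subset beats 858.

Open D2 and D5; minimum total cost 858.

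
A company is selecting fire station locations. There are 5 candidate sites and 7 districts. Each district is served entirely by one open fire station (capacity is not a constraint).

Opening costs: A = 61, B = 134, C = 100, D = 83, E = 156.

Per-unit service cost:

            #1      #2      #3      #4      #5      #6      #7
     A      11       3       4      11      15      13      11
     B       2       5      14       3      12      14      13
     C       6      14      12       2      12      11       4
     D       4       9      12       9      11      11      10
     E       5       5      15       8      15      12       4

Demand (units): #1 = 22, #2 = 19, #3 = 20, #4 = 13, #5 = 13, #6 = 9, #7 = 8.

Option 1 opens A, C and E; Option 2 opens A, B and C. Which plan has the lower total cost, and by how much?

Option 1: {A, C, E}: #1→E 5·22=110, #2→A 3·19=57, #3→A 4·20=80, #4→C 2·13=26, #5→C 12·13=156, #6→C 11·9=99, #7→C 4·8=32. Service 560; fixed 317; total 877.
Option 2: {A, B, C}: #1→B 2·22=44, #2→A 3·19=57, #3→A 4·20=80, #4→C 2·13=26, #5→B 12·13=156, #6→C 11·9=99, #7→C 4·8=32. Service 494; fixed 295; total 789.
Difference: |877 − 789| = 88.

Option 2 is cheaper by 88.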